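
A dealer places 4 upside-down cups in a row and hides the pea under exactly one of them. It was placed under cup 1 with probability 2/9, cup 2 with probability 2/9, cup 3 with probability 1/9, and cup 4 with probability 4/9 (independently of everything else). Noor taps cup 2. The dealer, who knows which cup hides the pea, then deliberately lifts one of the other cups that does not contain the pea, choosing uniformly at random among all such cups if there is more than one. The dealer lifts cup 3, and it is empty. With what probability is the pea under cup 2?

Condition on the true location of the pea.
If it is under cup 1 (prior 2/9): the dealer has 2 equally likely choices, so probability 1/2; weight (2/9)·(1/2) = 1/9.
If it is under cup 2 (prior 2/9): the dealer has 3 equally likely choices, so probability 1/3; weight (2/9)·(1/3) = 2/27.
If it is under cup 3 (prior 1/9): the dealer opened cup 3, so this case is ruled out; weight (1/9)·0 = 0.
If it is under cup 4 (prior 4/9): the dealer has 2 equally likely choices, so probability 1/2; weight (4/9)·(1/2) = 2/9.
The weights sum to 11/27.
So P(the pea under cup 2 | the dealer opened cup 3) = (2/27) / (11/27) = 2/11.

2/11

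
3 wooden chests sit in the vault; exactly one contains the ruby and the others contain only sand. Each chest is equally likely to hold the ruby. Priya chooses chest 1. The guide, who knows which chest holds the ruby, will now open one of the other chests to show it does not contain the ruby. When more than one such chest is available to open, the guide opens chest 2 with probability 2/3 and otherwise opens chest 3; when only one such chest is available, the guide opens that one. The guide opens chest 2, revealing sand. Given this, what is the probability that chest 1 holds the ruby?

2/5

Consider each possible location of the ruby in turn.
If it is in chest 1 (prior 1/3): chest 2 is available, opened with probability 2/3; weight (1/3)·(2/3) = 2/9.
If it is in chest 2 (prior 1/3): the guide opened chest 2, so this case is ruled out; weight (1/3)·0 = 0.
If it is in chest 3 (prior 1/3): only chest 2 is available, probability 1; weight (1/3)·1 = 1/3.
The weights sum to 5/9.
So P(the ruby in chest 1 | the guide opened chest 2) = (2/9) / (5/9) = 2/5.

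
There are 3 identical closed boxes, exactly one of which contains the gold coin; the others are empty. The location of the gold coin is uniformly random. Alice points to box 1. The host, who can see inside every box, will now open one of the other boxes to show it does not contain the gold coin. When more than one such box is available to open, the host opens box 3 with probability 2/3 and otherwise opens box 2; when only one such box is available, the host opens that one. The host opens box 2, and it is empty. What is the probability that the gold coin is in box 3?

3/4

Condition on the true location of the gold coin.
If it is in box 1 (prior 1/3): box 3 is available but not opened, probability 1/3; weight (1/3)·(1/3) = 1/9.
If it is in box 2 (prior 1/3): the host opened box 2, so this case is ruled out; weight (1/3)·0 = 0.
If it is in box 3 (prior 1/3): only box 2 is available, probability 1; weight (1/3)·1 = 1/3.
The weights sum to 4/9.
So P(the gold coin in box 3 | the host opened box 2) = (1/3) / (4/9) = 3/4.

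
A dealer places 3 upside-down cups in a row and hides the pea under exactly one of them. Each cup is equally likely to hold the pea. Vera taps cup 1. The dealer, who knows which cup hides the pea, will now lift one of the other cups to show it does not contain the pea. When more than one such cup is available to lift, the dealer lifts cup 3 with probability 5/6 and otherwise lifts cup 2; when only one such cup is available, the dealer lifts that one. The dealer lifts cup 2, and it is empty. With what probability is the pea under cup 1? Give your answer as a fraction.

1/7

Condition on the true location of the pea.
If it is under cup 1 (prior 1/3): cup 3 is available but not opened, probability 1/6; weight (1/3)·(1/6) = 1/18.
If it is under cup 2 (prior 1/3): the dealer opened cup 2, so this case is ruled out; weight (1/3)·0 = 0.
If it is under cup 3 (prior 1/3): only cup 2 is available, probability 1; weight (1/3)·1 = 1/3.
The weights sum to 7/18.
So P(the pea under cup 1 | the dealer opened cup 2) = (1/18) / (7/18) = 1/7.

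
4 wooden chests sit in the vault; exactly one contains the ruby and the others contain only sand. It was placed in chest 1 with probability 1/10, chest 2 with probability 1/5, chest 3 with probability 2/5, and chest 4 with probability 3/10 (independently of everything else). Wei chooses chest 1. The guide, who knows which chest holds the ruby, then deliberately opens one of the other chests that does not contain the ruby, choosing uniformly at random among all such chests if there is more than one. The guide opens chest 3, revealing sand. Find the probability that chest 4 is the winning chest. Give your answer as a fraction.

9/17

Consider each possible location of the ruby in turn.
If it is in chest 1 (prior 1/10): the guide has 3 equally likely choices, so probability 1/3; weight (1/10)·(1/3) = 1/30.
If it is in chest 2 (prior 1/5): the guide has 2 equally likely choices, so probability 1/2; weight (1/5)·(1/2) = 1/10.
If it is in chest 3 (prior 2/5): the guide opened chest 3, so this case is ruled out; weight (2/5)·0 = 0.
If it is in chest 4 (prior 3/10): the guide has 2 equally likely choices, so probability 1/2; weight (3/10)·(1/2) = 3/20.
The weights sum to 17/60.
So P(the ruby in chest 4 | the guide opened chest 3) = (3/20) / (17/60) = 9/17.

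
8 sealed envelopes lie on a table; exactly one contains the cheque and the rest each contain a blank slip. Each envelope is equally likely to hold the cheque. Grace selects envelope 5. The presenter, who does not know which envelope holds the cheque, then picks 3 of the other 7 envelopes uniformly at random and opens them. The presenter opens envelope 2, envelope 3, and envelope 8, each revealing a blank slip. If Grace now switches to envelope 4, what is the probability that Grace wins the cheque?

1/5

Apply Bayes' rule, conditioning on where the cheque actually is.
If it is in any of envelopes 1, 4, 5, 6, and 7 (prior 1/8 each): the presenter picks exactly this set with probability 1/35 regardless, and none is the prize; weight (1/8)·(1/35) = 1/280 each.
If it is in any of envelopes 2, 3, and 8 (prior 1/8 each): that envelope was opened and seen not to hold the prize — ruled out; weight (1/8)·0 = 0 each.
The weights sum to 1/56.
So P(the cheque in envelope 4 | the presenter opened envelope 2, envelope 3, and envelope 8) = (1/280) / (1/56) = 1/5.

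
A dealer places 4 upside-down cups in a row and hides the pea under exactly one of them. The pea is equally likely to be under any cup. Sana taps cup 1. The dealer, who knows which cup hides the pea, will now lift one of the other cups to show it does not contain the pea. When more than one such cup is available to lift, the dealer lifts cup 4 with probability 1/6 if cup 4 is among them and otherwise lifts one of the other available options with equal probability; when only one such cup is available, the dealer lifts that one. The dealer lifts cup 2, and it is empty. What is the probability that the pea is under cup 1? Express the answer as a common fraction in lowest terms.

5/21

Condition on the true location of the pea.
If it is under cup 1 (prior 1/4): cup 4 is available but not opened; cup 2 gets probability (1 − 1/6)/2 = 5/12; weight (1/4)·(5/12) = 5/48.
If it is under cup 2 (prior 1/4): the dealer opened cup 2, so this case is ruled out; weight (1/4)·0 = 0.
If it is under cup 3 (prior 1/4): cup 4 is available but not opened, probability 5/6; weight (1/4)·(5/6) = 5/24.
If it is under cup 4 (prior 1/4): cup 4 holds the prize so is unavailable; the dealer chooses uniformly among the 2 others, probability 1/2; weight (1/4)·(1/2) = 1/8.
The weights sum to 7/16.
So P(the pea under cup 1 | the dealer opened cup 2) = (5/48) / (7/16) = 5/21.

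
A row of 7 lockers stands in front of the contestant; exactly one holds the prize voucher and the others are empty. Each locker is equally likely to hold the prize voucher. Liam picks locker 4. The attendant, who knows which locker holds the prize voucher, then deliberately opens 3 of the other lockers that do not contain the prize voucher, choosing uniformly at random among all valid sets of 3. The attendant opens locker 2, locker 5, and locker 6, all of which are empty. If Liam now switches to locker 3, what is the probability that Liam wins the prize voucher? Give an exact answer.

2/7

Condition on the true location of the prize voucher.
If it is in any of lockers 1, 3, and 7 (prior 1/7 each): the attendant has 10 equally likely choices, so probability 1/10; weight (1/7)·(1/10) = 1/70 each.
If it is in any of lockers 2, 5, and 6 (prior 1/7 each): that locker was opened and seen not to hold the prize — ruled out; weight (1/7)·0 = 0 each.
If it is in locker 4 (prior 1/7): the attendant has 20 equally likely choices, so probability 1/20; weight (1/7)·(1/20) = 1/140.
The weights sum to 1/20.
So P(the prize voucher in locker 3 | the attendant opened locker 2, locker 5, and locker 6) = (1/70) / (1/20) = 2/7.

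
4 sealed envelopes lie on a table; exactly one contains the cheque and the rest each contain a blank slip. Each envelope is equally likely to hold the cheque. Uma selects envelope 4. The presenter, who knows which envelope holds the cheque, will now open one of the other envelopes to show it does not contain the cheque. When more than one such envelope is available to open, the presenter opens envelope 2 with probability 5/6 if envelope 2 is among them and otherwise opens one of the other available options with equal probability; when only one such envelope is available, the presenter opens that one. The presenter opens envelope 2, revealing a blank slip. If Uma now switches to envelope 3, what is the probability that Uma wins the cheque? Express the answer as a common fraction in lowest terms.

1/3

Condition on the true location of the cheque.
If it is in any of envelopes 1, 3, and 4 (prior 1/4 each): envelope 2 is available, opened with probability 5/6; weight (1/4)·(5/6) = 5/24 each.
If it is in envelope 2 (prior 1/4): the presenter opened envelope 2, so this case is ruled out; weight (1/4)·0 = 0.
The weights sum to 5/8.
So P(the cheque in envelope 3 | the presenter opened envelope 2) = (5/24) / (5/8) = 1/3.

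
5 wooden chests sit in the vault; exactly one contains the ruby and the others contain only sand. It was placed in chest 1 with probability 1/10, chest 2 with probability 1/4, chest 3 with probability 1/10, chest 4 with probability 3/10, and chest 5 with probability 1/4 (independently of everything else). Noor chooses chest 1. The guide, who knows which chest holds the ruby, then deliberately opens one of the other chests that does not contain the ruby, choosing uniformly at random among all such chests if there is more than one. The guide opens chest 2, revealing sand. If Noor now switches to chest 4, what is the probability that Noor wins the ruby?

Apply Bayes' rule, conditioning on where the ruby actually is.
If it is in chest 1 (prior 1/10): the guide has 4 equally likely choices, so probability 1/4; weight (1/10)·(1/4) = 1/40.
If it is in chest 2 (prior 1/4): the guide opened chest 2, so this case is ruled out; weight (1/4)·0 = 0.
If it is in chest 3 (prior 1/10): the guide has 3 equally likely choices, so probability 1/3; weight (1/10)·(1/3) = 1/30.
If it is in chest 4 (prior 3/10): the guide has 3 equally likely choices, so probability 1/3; weight (3/10)·(1/3) = 1/10.
If it is in chest 5 (prior 1/4): the guide has 3 equally likely choices, so probability 1/3; weight (1/4)·(1/3) = 1/12.
The weights sum to 29/120.
So P(the ruby in chest 4 | the guide opened chest 2) = (1/10) / (29/120) = 12/29.

12/29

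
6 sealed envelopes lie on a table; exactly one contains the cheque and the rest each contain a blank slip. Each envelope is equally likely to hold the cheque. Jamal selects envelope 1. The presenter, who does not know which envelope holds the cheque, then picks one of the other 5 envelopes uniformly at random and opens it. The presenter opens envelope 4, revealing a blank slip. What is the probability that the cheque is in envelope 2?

1/5

Condition on the true location of the cheque.
If it is in any of envelopes 1, 2, 3, 5, and 6 (prior 1/6 each): the presenter picks envelope 4 with probability 1/5 regardless, and it is not the prize; weight (1/6)·(1/5) = 1/30 each.
If it is in envelope 4 (prior 1/6): the presenter opened envelope 4, so this case is ruled out; weight (1/6)·0 = 0.
The weights sum to 1/6.
So P(the cheque in envelope 2 | the presenter opened envelope 4) = (1/30) / (1/6) = 1/5.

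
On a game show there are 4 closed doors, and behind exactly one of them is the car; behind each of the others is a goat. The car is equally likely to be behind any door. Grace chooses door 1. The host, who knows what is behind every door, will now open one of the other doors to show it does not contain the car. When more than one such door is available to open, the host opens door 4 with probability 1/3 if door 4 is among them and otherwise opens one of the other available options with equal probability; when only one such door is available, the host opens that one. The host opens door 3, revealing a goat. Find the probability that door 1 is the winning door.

2/9

Consider each possible location of the car in turn.
If it is behind door 1 (prior 1/4): door 4 is available but not opened; door 3 gets probability (1 − 1/3)/2 = 1/3; weight (1/4)·(1/3) = 1/12.
If it is behind door 2 (prior 1/4): door 4 is available but not opened, probability 2/3; weight (1/4)·(2/3) = 1/6.
If it is behind door 3 (prior 1/4): the host opened door 3, so this case is ruled out; weight (1/4)·0 = 0.
If it is behind door 4 (prior 1/4): door 4 holds the prize so is unavailable; the host chooses uniformly among the 2 others, probability 1/2; weight (1/4)·(1/2) = 1/8.
The weights sum to 3/8.
So P(the car behind door 1 | the host opened door 3) = (1/12) / (3/8) = 2/9.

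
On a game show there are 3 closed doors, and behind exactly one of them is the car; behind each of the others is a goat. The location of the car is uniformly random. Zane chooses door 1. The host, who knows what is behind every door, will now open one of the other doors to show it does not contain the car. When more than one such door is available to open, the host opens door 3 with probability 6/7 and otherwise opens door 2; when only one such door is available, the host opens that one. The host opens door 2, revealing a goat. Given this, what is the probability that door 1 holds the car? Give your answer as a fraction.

Condition on the true location of the car.
If it is behind door 1 (prior 1/3): door 3 is available but not opened, probability 1/7; weight (1/3)·(1/7) = 1/21.
If it is behind door 2 (prior 1/3): the host opened door 2, so this case is ruled out; weight (1/3)·0 = 0.
If it is behind door 3 (prior 1/3): only door 2 is available, probability 1; weight (1/3)·1 = 1/3.
The weights sum to 8/21.
So P(the car behind door 1 | the host opened door 2) = (1/21) / (8/21) = 1/8.

1/8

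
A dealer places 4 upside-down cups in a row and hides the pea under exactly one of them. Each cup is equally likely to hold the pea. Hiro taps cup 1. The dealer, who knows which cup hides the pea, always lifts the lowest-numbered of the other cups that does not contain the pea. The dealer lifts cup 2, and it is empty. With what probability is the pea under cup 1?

Consider each possible location of the pea in turn.
If it is under any of cups 1, 3, and 4 (prior 1/4 each): cup 2 is the lowest-numbered option available, probability 1; weight (1/4)·1 = 1/4 each.
If it is under cup 2 (prior 1/4): the dealer opened cup 2, so this case is ruled out; weight (1/4)·0 = 0.
The weights sum to 3/4.
So P(the pea under cup 1 | the dealer opened cup 2) = (1/4) / (3/4) = 1/3.

1/3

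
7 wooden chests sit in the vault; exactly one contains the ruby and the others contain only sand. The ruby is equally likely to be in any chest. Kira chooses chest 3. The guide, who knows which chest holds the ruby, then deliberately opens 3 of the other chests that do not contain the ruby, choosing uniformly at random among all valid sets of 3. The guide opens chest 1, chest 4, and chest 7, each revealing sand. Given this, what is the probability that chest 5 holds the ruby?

2/7

Condition on the true location of the ruby.
If it is in any of chests 1, 4, and 7 (prior 1/7 each): that chest was opened and seen not to hold the prize — ruled out; weight (1/7)·0 = 0 each.
If it is in any of chests 2, 5, and 6 (prior 1/7 each): the guide has 10 equally likely choices, so probability 1/10; weight (1/7)·(1/10) = 1/70 each.
If it is in chest 3 (prior 1/7): the guide has 20 equally likely choices, so probability 1/20; weight (1/7)·(1/20) = 1/140.
The weights sum to 1/20.
So P(the ruby in chest 5 | the guide opened chest 1, chest 4, and chest 7) = (1/70) / (1/20) = 2/7.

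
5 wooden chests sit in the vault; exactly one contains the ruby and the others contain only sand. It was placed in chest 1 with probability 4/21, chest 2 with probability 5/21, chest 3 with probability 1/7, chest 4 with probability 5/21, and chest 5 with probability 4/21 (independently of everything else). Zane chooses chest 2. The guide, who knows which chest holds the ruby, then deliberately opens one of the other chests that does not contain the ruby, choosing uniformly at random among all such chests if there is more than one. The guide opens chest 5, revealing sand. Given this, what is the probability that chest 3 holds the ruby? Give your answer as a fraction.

Condition on the true location of the ruby.
If it is in chest 1 (prior 4/21): the guide has 3 equally likely choices, so probability 1/3; weight (4/21)·(1/3) = 4/63.
If it is in chest 2 (prior 5/21): the guide has 4 equally likely choices, so probability 1/4; weight (5/21)·(1/4) = 5/84.
If it is in chest 3 (prior 1/7): the guide has 3 equally likely choices, so probability 1/3; weight (1/7)·(1/3) = 1/21.
If it is in chest 4 (prior 5/21): the guide has 3 equally likely choices, so probability 1/3; weight (5/21)·(1/3) = 5/63.
If it is in chest 5 (prior 4/21): the guide opened chest 5, so this case is ruled out; weight (4/21)·0 = 0.
The weights sum to 1/4.
So P(the ruby in chest 3 | the guide opened chest 5) = (1/21) / (1/4) = 4/21.

4/21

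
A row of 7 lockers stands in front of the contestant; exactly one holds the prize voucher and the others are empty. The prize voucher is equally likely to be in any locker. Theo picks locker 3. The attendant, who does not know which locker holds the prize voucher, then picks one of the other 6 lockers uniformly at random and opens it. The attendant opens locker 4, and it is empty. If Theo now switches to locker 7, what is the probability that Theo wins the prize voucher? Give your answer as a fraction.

1/6

Because the attendant chose which locker to open without knowing where the prize voucher is, the choice is independent of the prize location. Learning that locker 4 does not hold the prize voucher simply rules out that one location and leaves the remaining 6 lockers still equally likely by symmetry.
So P(the prize voucher in locker 7) = 1/6.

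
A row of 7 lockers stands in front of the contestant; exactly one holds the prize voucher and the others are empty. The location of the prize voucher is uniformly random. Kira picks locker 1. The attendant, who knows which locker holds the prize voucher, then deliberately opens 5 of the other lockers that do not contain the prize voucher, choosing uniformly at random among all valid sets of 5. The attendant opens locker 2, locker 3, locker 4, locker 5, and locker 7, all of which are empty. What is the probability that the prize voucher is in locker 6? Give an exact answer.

6/7

Apply Bayes' rule, conditioning on where the prize voucher actually is.
If it is in locker 1 (prior 1/7): the attendant has 6 equally likely choices, so probability 1/6; weight (1/7)·(1/6) = 1/42.
If it is in any of lockers 2, 3, 4, 5, and 7 (prior 1/7 each): that locker was opened and seen not to hold the prize — ruled out; weight (1/7)·0 = 0 each.
If it is in locker 6 (prior 1/7): the attendant has no choice, probability 1; weight (1/7)·1 = 1/7.
The weights sum to 1/6.
So P(the prize voucher in locker 6 | the attendant opened locker 2, locker 3, locker 4, locker 5, and locker 7) = (1/7) / (1/6) = 6/7.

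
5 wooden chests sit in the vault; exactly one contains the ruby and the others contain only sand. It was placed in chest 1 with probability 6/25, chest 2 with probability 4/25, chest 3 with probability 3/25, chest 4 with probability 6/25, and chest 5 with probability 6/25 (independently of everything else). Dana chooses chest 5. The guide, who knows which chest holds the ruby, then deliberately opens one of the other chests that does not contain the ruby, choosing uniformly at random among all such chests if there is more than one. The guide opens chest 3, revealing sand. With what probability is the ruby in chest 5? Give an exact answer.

Consider each possible location of the ruby in turn.
If it is in either of chests 1 and 4 (prior 6/25 each): the guide has 3 equally likely choices, so probability 1/3; weight (6/25)·(1/3) = 2/25 each.
If it is in chest 2 (prior 4/25): the guide has 3 equally likely choices, so probability 1/3; weight (4/25)·(1/3) = 4/75.
If it is in chest 3 (prior 3/25): the guide opened chest 3, so this case is ruled out; weight (3/25)·0 = 0.
If it is in chest 5 (prior 6/25): the guide has 4 equally likely choices, so probability 1/4; weight (6/25)·(1/4) = 3/50.
The weights sum to 41/150.
So P(the ruby in chest 5 | the guide opened chest 3) = (3/50) / (41/150) = 9/41.

9/41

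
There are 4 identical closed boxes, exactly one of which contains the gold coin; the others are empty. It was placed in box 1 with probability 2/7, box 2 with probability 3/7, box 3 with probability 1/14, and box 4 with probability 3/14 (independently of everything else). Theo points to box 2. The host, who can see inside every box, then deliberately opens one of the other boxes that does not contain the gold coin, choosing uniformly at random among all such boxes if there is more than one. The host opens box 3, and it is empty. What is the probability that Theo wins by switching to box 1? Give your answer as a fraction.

4/11

Consider each possible location of the gold coin in turn.
If it is in box 1 (prior 2/7): the host has 2 equally likely choices, so probability 1/2; weight (2/7)·(1/2) = 1/7.
If it is in box 2 (prior 3/7): the host has 3 equally likely choices, so probability 1/3; weight (3/7)·(1/3) = 1/7.
If it is in box 3 (prior 1/14): the host opened box 3, so this case is ruled out; weight (1/14)·0 = 0.
If it is in box 4 (prior 3/14): the host has 2 equally likely choices, so probability 1/2; weight (3/14)·(1/2) = 3/28.
The weights sum to 11/28.
So P(the gold coin in box 1 | the host opened box 3) = (1/7) / (11/28) = 4/11.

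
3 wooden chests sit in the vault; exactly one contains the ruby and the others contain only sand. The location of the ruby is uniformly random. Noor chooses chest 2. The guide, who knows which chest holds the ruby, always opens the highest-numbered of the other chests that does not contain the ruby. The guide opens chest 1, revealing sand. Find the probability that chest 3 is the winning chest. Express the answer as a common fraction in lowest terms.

1

Condition on the true location of the ruby.
If it is in chest 1 (prior 1/3): the guide opened chest 1, so this case is ruled out; weight (1/3)·0 = 0.
If it is in chest 2 (prior 1/3): the guide would have opened chest 3 instead, probability 0; weight (1/3)·0 = 0.
If it is in chest 3 (prior 1/3): chest 1 is the highest-numbered option available, probability 1; weight (1/3)·1 = 1/3.
The weights sum to 1/3.
So P(the ruby in chest 3 | the guide opened chest 1) = (1/3) / (1/3) = 1.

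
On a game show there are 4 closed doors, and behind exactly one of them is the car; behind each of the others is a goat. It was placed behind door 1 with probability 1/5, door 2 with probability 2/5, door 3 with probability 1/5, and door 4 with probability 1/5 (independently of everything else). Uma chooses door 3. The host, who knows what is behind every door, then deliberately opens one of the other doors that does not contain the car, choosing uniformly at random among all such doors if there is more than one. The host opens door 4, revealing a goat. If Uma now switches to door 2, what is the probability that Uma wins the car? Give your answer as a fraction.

Consider each possible location of the car in turn.
If it is behind door 1 (prior 1/5): the host has 2 equally likely choices, so probability 1/2; weight (1/5)·(1/2) = 1/10.
If it is behind door 2 (prior 2/5): the host has 2 equally likely choices, so probability 1/2; weight (2/5)·(1/2) = 1/5.
If it is behind door 3 (prior 1/5): the host has 3 equally likely choices, so probability 1/3; weight (1/5)·(1/3) = 1/15.
If it is behind door 4 (prior 1/5): the host opened door 4, so this case is ruled out; weight (1/5)·0 = 0.
The weights sum to 11/30.
So P(the car behind door 2 | the host opened door 4) = (1/5) / (11/30) = 6/11.

6/11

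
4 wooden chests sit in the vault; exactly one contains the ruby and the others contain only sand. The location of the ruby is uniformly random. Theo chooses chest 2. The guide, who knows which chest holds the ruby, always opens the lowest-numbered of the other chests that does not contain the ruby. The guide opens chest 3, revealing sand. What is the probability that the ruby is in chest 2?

0

Condition on the true location of the ruby.
If it is in chest 1 (prior 1/4): chest 3 is the lowest-numbered option available, probability 1; weight (1/4)·1 = 1/4.
If it is in either of chests 2 and 4 (prior 1/4 each): the guide would have opened chest 1 instead, probability 0; weight (1/4)·0 = 0 each.
If it is in chest 3 (prior 1/4): the guide opened chest 3, so this case is ruled out; weight (1/4)·0 = 0.
The weights sum to 1/4.
So P(the ruby in chest 2 | the guide opened chest 3) = 0 / (1/4) = 0.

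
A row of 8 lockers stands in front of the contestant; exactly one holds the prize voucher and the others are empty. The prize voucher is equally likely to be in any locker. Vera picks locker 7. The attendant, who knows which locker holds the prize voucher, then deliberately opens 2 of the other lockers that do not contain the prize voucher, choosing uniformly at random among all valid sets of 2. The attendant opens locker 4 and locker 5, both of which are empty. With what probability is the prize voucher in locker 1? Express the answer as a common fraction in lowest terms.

7/40

Condition on the true location of the prize voucher.
If it is in any of lockers 1, 2, 3, 6, and 8 (prior 1/8 each): the attendant has 15 equally likely choices, so probability 1/15; weight (1/8)·(1/15) = 1/120 each.
If it is in either of lockers 4 and 5 (prior 1/8 each): that locker was opened and seen not to hold the prize — ruled out; weight (1/8)·0 = 0 each.
If it is in locker 7 (prior 1/8): the attendant has 21 equally likely choices, so probability 1/21; weight (1/8)·(1/21) = 1/168.
The weights sum to 1/21.
So P(the prize voucher in locker 1 | the attendant opened locker 4 and locker 5) = (1/120) / (1/21) = 7/40.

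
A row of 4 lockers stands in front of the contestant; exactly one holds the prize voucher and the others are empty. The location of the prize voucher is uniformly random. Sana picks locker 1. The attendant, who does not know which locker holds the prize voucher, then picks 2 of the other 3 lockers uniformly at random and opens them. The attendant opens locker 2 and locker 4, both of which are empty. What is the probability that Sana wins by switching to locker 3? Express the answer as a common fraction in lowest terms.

Consider each possible location of the prize voucher in turn.
If it is in either of lockers 1 and 3 (prior 1/4 each): the attendant picks exactly this set with probability 1/3 regardless, and none is the prize; weight (1/4)·(1/3) = 1/12 each.
If it is in either of lockers 2 and 4 (prior 1/4 each): that locker was opened and seen not to hold the prize — ruled out; weight (1/4)·0 = 0 each.
The weights sum to 1/6.
So P(the prize voucher in locker 3 | the attendant opened locker 2 and locker 4) = (1/12) / (1/6) = 1/2.

1/2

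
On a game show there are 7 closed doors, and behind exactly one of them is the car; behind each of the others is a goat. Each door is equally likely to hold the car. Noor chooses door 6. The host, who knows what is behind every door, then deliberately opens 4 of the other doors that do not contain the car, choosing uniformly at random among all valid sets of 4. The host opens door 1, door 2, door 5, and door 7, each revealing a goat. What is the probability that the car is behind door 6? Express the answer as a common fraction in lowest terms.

1/7

Consider each possible location of the car in turn.
If it is behind any of doors 1, 2, 5, and 7 (prior 1/7 each): that door was opened and seen not to hold the prize — ruled out; weight (1/7)·0 = 0 each.
If it is behind either of doors 3 and 4 (prior 1/7 each): the host has 5 equally likely choices, so probability 1/5; weight (1/7)·(1/5) = 1/35 each.
If it is behind door 6 (prior 1/7): the host has 15 equally likely choices, so probability 1/15; weight (1/7)·(1/15) = 1/105.
The weights sum to 1/15.
So P(the car behind door 6 | the host opened door 1, door 2, door 5, and door 7) = (1/105) / (1/15) = 1/7.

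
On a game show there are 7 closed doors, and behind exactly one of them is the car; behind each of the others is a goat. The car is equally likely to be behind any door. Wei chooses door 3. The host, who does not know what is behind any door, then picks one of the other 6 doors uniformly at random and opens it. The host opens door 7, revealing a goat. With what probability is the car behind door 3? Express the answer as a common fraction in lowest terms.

Consider each possible location of the car in turn.
If it is behind any of doors 1, 2, 3, 4, 5, and 6 (prior 1/7 each): the host picks door 7 with probability 1/6 regardless, and it is not the prize; weight (1/7)·(1/6) = 1/42 each.
If it is behind door 7 (prior 1/7): the host opened door 7, so this case is ruled out; weight (1/7)·0 = 0.
The weights sum to 1/7.
So P(the car behind door 3 | the host opened door 7) = (1/42) / (1/7) = 1/6.

1/6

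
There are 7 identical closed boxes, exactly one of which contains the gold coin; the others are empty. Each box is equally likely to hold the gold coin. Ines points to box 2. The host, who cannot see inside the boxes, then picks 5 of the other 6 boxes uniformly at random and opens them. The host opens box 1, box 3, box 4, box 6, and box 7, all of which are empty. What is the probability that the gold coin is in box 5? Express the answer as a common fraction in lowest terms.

1/2

Condition on the true location of the gold coin.
If it is in any of boxes 1, 3, 4, 6, and 7 (prior 1/7 each): that box was opened and seen not to hold the prize — ruled out; weight (1/7)·0 = 0 each.
If it is in either of boxes 2 and 5 (prior 1/7 each): the host picks exactly this set with probability 1/6 regardless, and none is the prize; weight (1/7)·(1/6) = 1/42 each.
The weights sum to 1/21.
So P(the gold coin in box 5 | the host opened box 1, box 3, box 4, box 6, and box 7) = (1/42) / (1/21) = 1/2.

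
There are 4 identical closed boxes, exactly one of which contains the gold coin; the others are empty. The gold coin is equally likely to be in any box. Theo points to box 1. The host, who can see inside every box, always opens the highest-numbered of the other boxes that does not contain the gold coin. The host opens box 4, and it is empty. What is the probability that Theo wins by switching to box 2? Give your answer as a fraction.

Consider each possible location of the gold coin in turn.
If it is in any of boxes 1, 2, and 3 (prior 1/4 each): box 4 is the highest-numbered option available, probability 1; weight (1/4)·1 = 1/4 each.
If it is in box 4 (prior 1/4): the host opened box 4, so this case is ruled out; weight (1/4)·0 = 0.
The weights sum to 3/4.
So P(the gold coin in box 2 | the host opened box 4) = (1/4) / (3/4) = 1/3.

1/3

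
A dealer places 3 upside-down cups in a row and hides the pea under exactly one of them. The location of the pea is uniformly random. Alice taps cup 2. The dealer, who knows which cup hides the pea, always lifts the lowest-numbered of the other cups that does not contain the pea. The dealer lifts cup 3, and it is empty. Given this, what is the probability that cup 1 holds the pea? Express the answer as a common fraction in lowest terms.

1

Consider each possible location of the pea in turn.
If it is under cup 1 (prior 1/3): cup 3 is the lowest-numbered option available, probability 1; weight (1/3)·1 = 1/3.
If it is under cup 2 (prior 1/3): the dealer would have opened cup 1 instead, probability 0; weight (1/3)·0 = 0.
If it is under cup 3 (prior 1/3): the dealer opened cup 3, so this case is ruled out; weight (1/3)·0 = 0.
The weights sum to 1/3.
So P(the pea under cup 1 | the dealer opened cup 3) = (1/3) / (1/3) = 1.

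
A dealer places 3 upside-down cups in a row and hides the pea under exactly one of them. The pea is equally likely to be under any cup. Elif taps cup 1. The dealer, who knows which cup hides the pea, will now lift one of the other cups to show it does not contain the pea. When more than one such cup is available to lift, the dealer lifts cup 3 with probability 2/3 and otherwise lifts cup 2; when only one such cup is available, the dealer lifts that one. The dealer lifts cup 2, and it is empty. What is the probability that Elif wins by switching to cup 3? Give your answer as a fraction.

Condition on the true location of the pea.
If it is under cup 1 (prior 1/3): cup 3 is available but not opened, probability 1/3; weight (1/3)·(1/3) = 1/9.
If it is under cup 2 (prior 1/3): the dealer opened cup 2, so this case is ruled out; weight (1/3)·0 = 0.
If it is under cup 3 (prior 1/3): only cup 2 is available, probability 1; weight (1/3)·1 = 1/3.
The weights sum to 4/9.
So P(the pea under cup 3 | the dealer opened cup 2) = (1/3) / (4/9) = 3/4.

3/4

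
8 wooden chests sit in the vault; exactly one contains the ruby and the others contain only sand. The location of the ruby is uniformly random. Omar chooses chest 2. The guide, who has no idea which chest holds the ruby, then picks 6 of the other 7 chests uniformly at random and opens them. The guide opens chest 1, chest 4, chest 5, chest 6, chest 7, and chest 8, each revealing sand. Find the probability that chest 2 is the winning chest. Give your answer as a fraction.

1/2

Consider each possible location of the ruby in turn.
If it is in any of chests 1, 4, 5, 6, 7, and 8 (prior 1/8 each): that chest was opened and seen not to hold the prize — ruled out; weight (1/8)·0 = 0 each.
If it is in either of chests 2 and 3 (prior 1/8 each): the guide picks exactly this set with probability 1/7 regardless, and none is the prize; weight (1/8)·(1/7) = 1/56 each.
The weights sum to 1/28.
So P(the ruby in chest 2 | the guide opened chest 1, chest 4, chest 5, chest 6, chest 7, and chest 8) = (1/56) / (1/28) = 1/2.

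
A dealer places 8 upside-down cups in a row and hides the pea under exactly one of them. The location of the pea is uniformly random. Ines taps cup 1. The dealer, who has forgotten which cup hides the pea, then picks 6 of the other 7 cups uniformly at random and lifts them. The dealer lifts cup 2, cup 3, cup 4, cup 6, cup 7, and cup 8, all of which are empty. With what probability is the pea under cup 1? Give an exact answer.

Condition on the true location of the pea.
If it is under either of cups 1 and 5 (prior 1/8 each): the dealer picks exactly this set with probability 1/7 regardless, and none is the prize; weight (1/8)·(1/7) = 1/56 each.
If it is under any of cups 2, 3, 4, 6, 7, and 8 (prior 1/8 each): that cup was opened and seen not to hold the prize — ruled out; weight (1/8)·0 = 0 each.
The weights sum to 1/28.
So P(the pea under cup 1 | the dealer opened cup 2, cup 3, cup 4, cup 6, cup 7, and cup 8) = (1/56) / (1/28) = 1/2.

1/2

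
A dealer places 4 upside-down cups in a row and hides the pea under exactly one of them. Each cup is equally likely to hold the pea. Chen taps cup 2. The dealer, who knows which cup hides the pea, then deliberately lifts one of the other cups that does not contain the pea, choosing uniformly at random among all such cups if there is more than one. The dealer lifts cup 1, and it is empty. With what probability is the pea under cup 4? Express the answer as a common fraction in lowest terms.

3/8

Condition on the true location of the pea.
If it is under cup 1 (prior 1/4): the dealer opened cup 1, so this case is ruled out; weight (1/4)·0 = 0.
If it is under cup 2 (prior 1/4): the dealer has 3 equally likely choices, so probability 1/3; weight (1/4)·(1/3) = 1/12.
If it is under either of cups 3 and 4 (prior 1/4 each): the dealer has 2 equally likely choices, so probability 1/2; weight (1/4)·(1/2) = 1/8 each.
The weights sum to 1/3.
So P(the pea under cup 4 | the dealer opened cup 1) = (1/8) / (1/3) = 3/8.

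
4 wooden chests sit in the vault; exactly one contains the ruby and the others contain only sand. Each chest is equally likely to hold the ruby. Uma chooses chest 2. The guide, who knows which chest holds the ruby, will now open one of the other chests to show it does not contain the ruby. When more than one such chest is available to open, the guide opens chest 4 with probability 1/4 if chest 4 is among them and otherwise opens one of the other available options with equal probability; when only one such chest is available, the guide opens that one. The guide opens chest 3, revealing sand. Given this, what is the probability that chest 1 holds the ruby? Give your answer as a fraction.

Apply Bayes' rule, conditioning on where the ruby actually is.
If it is in chest 1 (prior 1/4): chest 4 is available but not opened, probability 3/4; weight (1/4)·(3/4) = 3/16.
If it is in chest 2 (prior 1/4): chest 4 is available but not opened; chest 3 gets probability (1 − 1/4)/2 = 3/8; weight (1/4)·(3/8) = 3/32.
If it is in chest 3 (prior 1/4): the guide opened chest 3, so this case is ruled out; weight (1/4)·0 = 0.
If it is in chest 4 (prior 1/4): chest 4 holds the prize so is unavailable; the guide chooses uniformly among the 2 others, probability 1/2; weight (1/4)·(1/2) = 1/8.
The weights sum to 13/32.
So P(the ruby in chest 1 | the guide opened chest 3) = (3/16) / (13/32) = 6/13.

6/13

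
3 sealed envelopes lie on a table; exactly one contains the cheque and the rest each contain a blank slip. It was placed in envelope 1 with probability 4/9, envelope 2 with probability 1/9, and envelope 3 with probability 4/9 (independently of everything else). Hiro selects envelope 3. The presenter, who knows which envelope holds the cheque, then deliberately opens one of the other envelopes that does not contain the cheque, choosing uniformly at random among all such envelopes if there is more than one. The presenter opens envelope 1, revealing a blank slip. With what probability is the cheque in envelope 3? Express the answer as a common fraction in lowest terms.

2/3

Consider each possible location of the cheque in turn.
If it is in envelope 1 (prior 4/9): the presenter opened envelope 1, so this case is ruled out; weight (4/9)·0 = 0.
If it is in envelope 2 (prior 1/9): the presenter has no choice, probability 1; weight (1/9)·1 = 1/9.
If it is in envelope 3 (prior 4/9): the presenter has 2 equally likely choices, so probability 1/2; weight (4/9)·(1/2) = 2/9.
The weights sum to 1/3.
So P(the cheque in envelope 3 | the presenter opened envelope 1) = (2/9) / (1/3) = 2/3.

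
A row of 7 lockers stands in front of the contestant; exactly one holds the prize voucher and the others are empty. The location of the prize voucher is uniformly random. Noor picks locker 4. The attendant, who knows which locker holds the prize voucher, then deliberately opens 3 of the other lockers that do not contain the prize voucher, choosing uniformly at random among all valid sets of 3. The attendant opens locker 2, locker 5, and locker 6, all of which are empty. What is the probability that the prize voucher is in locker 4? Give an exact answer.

Consider each possible location of the prize voucher in turn.
If it is in any of lockers 1, 3, and 7 (prior 1/7 each): the attendant has 10 equally likely choices, so probability 1/10; weight (1/7)·(1/10) = 1/70 each.
If it is in any of lockers 2, 5, and 6 (prior 1/7 each): that locker was opened and seen not to hold the prize — ruled out; weight (1/7)·0 = 0 each.
If it is in locker 4 (prior 1/7): the attendant has 20 equally likely choices, so probability 1/20; weight (1/7)·(1/20) = 1/140.
The weights sum to 1/20.
So P(the prize voucher in locker 4 | the attendant opened locker 2, locker 5, and locker 6) = (1/140) / (1/20) = 1/7.

1/7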